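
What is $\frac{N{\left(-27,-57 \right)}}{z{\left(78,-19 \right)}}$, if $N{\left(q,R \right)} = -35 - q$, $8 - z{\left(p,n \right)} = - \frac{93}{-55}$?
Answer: $- \frac{440}{347} \approx -1.268$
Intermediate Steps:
$z{\left(p,n \right)} = \frac{347}{55}$ ($z{\left(p,n \right)} = 8 - - \frac{93}{-55} = 8 - \left(-93\right) \left(- \frac{1}{55}\right) = 8 - \frac{93}{55} = \frac{347}{55}$)
$\frac{N{\left(-27,-57 \right)}}{z{\left(78,-19 \right)}} = \frac{-35 - -27}{\frac{347}{55}} = \left(-35 + 27\right) \frac{55}{347} = \left(-8\right) \frac{55}{347} = - \frac{440}{347}$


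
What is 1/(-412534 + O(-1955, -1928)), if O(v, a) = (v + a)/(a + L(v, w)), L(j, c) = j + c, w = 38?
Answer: -3845/1586189347 ≈ -2.4240e-6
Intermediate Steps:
L(j, c) = c + j
O(v, a) = (a + v)/(38 + a + v) (O(v, a) = (v + a)/(a + (38 + v)) = (a + v)/(38 + a + v))
1/(-412534 + O(-1955, -1928)) = 1/(-412534 + (-1928 - 1955)/(38 - 1928 - 1955)) = 1/(-412534 - 3883/(-3845)) = 1/(-412534 - 1/3845*(-3883)) = 1/(-412534 + 3883/3845) = 1/(-1586189347/3845) = -3845/1586189347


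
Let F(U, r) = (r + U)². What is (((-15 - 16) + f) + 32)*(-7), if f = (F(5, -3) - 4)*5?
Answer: -7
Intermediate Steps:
F(U, r) = (U + r)²
f = 0 (f = ((5 - 3)² - 4)*5 = (2² - 4)*5 = (4 - 4)*5 = 0*5 = 0)
(((-15 - 16) + f) + 32)*(-7) = (((-15 - 16) + 0) + 32)*(-7) = ((-31 + 0) + 32)*(-7) = (-31 + 32)*(-7) = 1*(-7) = -7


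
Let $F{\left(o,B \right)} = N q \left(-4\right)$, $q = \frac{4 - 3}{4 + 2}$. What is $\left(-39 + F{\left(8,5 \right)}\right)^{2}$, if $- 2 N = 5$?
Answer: $\frac{12544}{9} \approx 1393.8$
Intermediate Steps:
$q = \frac{1}{6}$ ($q = 1 \cdot \frac{1}{6} = \frac{1}{6} \approx 0.16667$)
$N = - \frac{5}{2}$ ($N = \left(- \frac{1}{2}\right) 5 = - \frac{5}{2} \approx -2.5$)
$F{\left(o,B \right)} = \frac{5}{3}$ ($F{\left(o,B \right)} = \left(- \frac{5}{2}\right) \frac{1}{6} \left(-4\right) = \left(- \frac{5}{12}\right) \left(-4\right) = \frac{5}{3}$)
$\left(-39 + F{\left(8,5 \right)}\right)^{2} = \left(-39 + \frac{5}{3}\right)^{2} = \left(- \frac{112}{3}\right)^{2} = \frac{12544}{9}$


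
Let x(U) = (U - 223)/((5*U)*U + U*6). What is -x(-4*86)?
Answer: 567/589616 ≈ 0.00096164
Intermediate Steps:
x(U) = (-223 + U)/(5*U² + 6*U)
-x(-4*86) = -(-223 - 4*86)/(((-4*86))*(6 + 5*(-4*86))) = -(-223 - 344)/((-344)*(6 + 5*(-344))) = -(-1)*(-567)/(344*(6 - 1720)) = -(-1)*(-567)/(344*(-1714)) = -(-1)*(-1)*(-567)/(344*1714) = -1*(-567/589616) = 567/589616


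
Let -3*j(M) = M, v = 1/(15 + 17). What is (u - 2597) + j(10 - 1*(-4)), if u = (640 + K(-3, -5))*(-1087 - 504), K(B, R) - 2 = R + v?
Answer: -97547365/96 ≈ -1.0161e+6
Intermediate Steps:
v = 1/32 ≈ 0.031250
K(B, R) = 65/32 + R (K(B, R) = 2 + (R + 1/32) = 2 + (1/32 + R) = 65/32 + R)
j(M) = -M/3
u = -32432535/32 (u = (640 + (65/32 - 5))*(-1087 - 504) = (640 - 95/32)*(-1591) = (20385/32)*(-1591) = -32432535/32 ≈ -1.0135e+6)
(u - 2597) + j(10 - 1*(-4)) = (-32432535/32 - 2597) - (10 - 1*(-4))/3 = -32515639/32 - (10 + 4)/3 = -32515639/32 - ⅓*14 = -32515639/32 - 14/3 = -97547365/96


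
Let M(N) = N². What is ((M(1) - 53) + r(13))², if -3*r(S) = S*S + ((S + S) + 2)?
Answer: 124609/9 ≈ 13845.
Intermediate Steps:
r(S) = -⅔ - 2*S/3 - S²/3 (r(S) = -(S*S + ((S + S) + 2))/3 = -(S² + (2*S + 2))/3 = -(S² + (2 + 2*S))/3 = -(2 + S² + 2*S)/3 = -⅔ - 2*S/3 - S²/3)
((M(1) - 53) + r(13))² = ((1² - 53) + (-⅔ - ⅔*13 - ⅓*13²))² = ((1 - 53) + (-⅔ - 26/3 - ⅓*169))² = (-52 + (-⅔ - 26/3 - 169/3))² = (-52 - 197/3)² = (-353/3)² = 124609/9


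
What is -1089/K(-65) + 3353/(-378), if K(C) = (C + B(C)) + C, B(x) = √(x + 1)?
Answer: -60122/114507 + 2178*I/4241 ≈ -0.52505 + 0.51356*I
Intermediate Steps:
B(x) = √(1 + x)
K(C) = √(1 + C) + 2*C (K(C) = (C + √(1 + C)) + C = √(1 + C) + 2*C)
-1089/K(-65) + 3353/(-378) = -1089/(√(1 - 65) + 2*(-65)) + 3353/(-378) = -1089/(√(-64) - 130) + 3353*(-1/378) = -1089/(8*I - 130) - 479/54 = -1089*(-130 - 8*I)/16964 - 479/54 = -479/54 - 1089*(-130 - 8*I)/16964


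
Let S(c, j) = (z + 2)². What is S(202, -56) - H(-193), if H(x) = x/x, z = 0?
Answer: 3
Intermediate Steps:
S(c, j) = 4 (S(c, j) = (0 + 2)² = 2² = 4)
H(x) = 1
S(202, -56) - H(-193) = 4 - 1*1 = 4 - 1 = 3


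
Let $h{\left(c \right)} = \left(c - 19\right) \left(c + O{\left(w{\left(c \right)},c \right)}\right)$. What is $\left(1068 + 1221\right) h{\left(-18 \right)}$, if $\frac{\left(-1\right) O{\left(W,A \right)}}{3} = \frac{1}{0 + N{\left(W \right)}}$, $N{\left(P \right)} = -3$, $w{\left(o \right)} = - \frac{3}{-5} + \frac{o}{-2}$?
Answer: $1439781$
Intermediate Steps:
$w{\left(o \right)} = \frac{3}{5} - \frac{o}{2}$ ($w{\left(o \right)} = \left(-3\right) \left(- \frac{1}{5}\right) + o \left(- \frac{1}{2}\right) = \frac{3}{5} - \frac{o}{2}$)
$O{\left(W,A \right)} = 1$ ($O{\left(W,A \right)} = - \frac{3}{0 - 3} = - \frac{3}{-3} = \left(-3\right) \left(- \frac{1}{3}\right) = 1$)
$h{\left(c \right)} = \left(1 + c\right) \left(-19 + c\right)$ ($h{\left(c \right)} = \left(c - 19\right) \left(c + 1\right) = \left(-19 + c\right) \left(1 + c\right) = \left(1 + c\right) \left(-19 + c\right)$)
$\left(1068 + 1221\right) h{\left(-18 \right)} = \left(1068 + 1221\right) \left(-19 + \left(-18\right)^{2} - -324\right) = 2289 \left(-19 + 324 + 324\right) = 2289 \cdot 629 = 1439781$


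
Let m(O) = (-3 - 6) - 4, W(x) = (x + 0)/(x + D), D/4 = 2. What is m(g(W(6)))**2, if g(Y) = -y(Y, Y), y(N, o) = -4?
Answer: 169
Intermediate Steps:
D = 8 (D = 4*2 = 8)
W(x) = x/(8 + x) (W(x) = (x + 0)/(x + 8) = x/(8 + x))
g(Y) = 4 (g(Y) = -1*(-4) = 4)
m(O) = -13 (m(O) = -9 - 4 = -13)
m(g(W(6)))**2 = (-13)**2 = 169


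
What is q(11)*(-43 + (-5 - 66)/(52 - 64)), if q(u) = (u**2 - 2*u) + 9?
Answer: -4005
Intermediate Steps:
q(u) = 9 + u**2 - 2*u
q(11)*(-43 + (-5 - 66)/(52 - 64)) = (9 + 11**2 - 2*11)*(-43 + (-5 - 66)/(52 - 64)) = (9 + 121 - 22)*(-43 - 71/(-12)) = 108*(-43 - 71*(-1/12)) = 108*(-43 + 71/12) = 108*(-445/12) = -4005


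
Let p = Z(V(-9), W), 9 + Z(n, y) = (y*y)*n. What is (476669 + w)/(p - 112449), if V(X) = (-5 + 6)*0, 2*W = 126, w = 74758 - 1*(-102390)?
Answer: -217939/37486 ≈ -5.8139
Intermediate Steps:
w = 177148 (w = 74758 + 102390 = 177148)
W = 63 (W = (1/2)*126 = 63)
V(X) = 0 (V(X) = 1*0 = 0)
Z(n, y) = -9 + n*y**2 (Z(n, y) = -9 + (y*y)*n = -9 + y**2*n = -9 + n*y**2)
p = -9 (p = -9 + 0*63**2 = -9 + 0*3969 = -9 + 0 = -9)
(476669 + w)/(p - 112449) = (476669 + 177148)/(-9 - 112449) = 653817/(-112458) = 653817*(-1/112458) = -217939/37486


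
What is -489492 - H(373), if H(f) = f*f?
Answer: -628621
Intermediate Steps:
H(f) = f²
-489492 - H(373) = -489492 - 1*373² = -489492 - 1*139129 = -489492 - 139129 = -628621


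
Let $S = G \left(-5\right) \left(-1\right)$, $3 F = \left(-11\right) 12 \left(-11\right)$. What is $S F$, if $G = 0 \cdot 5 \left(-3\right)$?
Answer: $0$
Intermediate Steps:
$G = 0$ ($G = 0 \left(-3\right) = 0$)
$F = 484$ ($F = \frac{\left(-11\right) 12 \left(-11\right)}{3} = \frac{\left(-132\right) \left(-11\right)}{3} = \frac{1}{3} \cdot 1452 = 484$)
$S = 0$ ($S = 0 \left(-5\right) \left(-1\right) = 0 \left(-1\right) = 0$)
$S F = 0 \cdot 484 = 0$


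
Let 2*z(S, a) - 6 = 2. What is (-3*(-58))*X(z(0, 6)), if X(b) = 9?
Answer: 1566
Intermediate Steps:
z(S, a) = 4 (z(S, a) = 3 + (½)*2 = 3 + 1 = 4)
(-3*(-58))*X(z(0, 6)) = -3*(-58)*9 = 174*9 = 1566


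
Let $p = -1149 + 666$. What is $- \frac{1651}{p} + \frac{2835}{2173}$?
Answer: $\frac{4956928}{1049559} \approx 4.7229$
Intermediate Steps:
$p = -483$
$- \frac{1651}{p} + \frac{2835}{2173} = - \frac{1651}{-483} + \frac{2835}{2173} = \left(-1651\right) \left(- \frac{1}{483}\right) + 2835 \cdot \frac{1}{2173} = \frac{1651}{483} + \frac{2835}{2173} = \frac{4956928}{1049559}$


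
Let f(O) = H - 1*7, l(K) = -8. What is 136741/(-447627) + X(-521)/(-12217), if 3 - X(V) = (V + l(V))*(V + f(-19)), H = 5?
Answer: 122171711531/5468659059 ≈ 22.340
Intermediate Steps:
f(O) = -2 (f(O) = 5 - 1*7 = 5 - 7 = -2)
X(V) = 3 - (-8 + V)*(-2 + V) (X(V) = 3 - (V - 8)*(V - 2) = 3 - (-8 + V)*(-2 + V))
136741/(-447627) + X(-521)/(-12217) = 136741/(-447627) + (-13 - 1*(-521)**2 + 10*(-521))/(-12217) = 136741*(-1/447627) + (-13 - 1*271441 - 5210)*(-1/12217) = -136741/447627 + (-13 - 271441 - 5210)*(-1/12217) = -136741/447627 - 276664*(-1/12217) = -136741/447627 + 276664/12217 = 122171711531/5468659059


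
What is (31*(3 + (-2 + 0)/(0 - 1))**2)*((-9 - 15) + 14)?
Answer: -7750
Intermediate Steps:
(31*(3 + (-2 + 0)/(0 - 1))**2)*((-9 - 15) + 14) = (31*(3 - 2/(-1))**2)*(-24 + 14) = (31*(3 - 2*(-1))**2)*(-10) = (31*(3 + 2)**2)*(-10) = (31*5**2)*(-10) = (31*25)*(-10) = 775*(-10) = -7750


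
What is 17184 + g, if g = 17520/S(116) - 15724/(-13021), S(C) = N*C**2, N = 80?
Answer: 103828723163/6041744 ≈ 17185.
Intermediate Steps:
S(C) = 80*C**2
g = 7394267/6041744 (g = 17520/((80*116**2)) - 15724/(-13021) = 17520/((80*13456)) - 15724*(-1/13021) = 17520/1076480 + 15724/13021 = 17520*(1/1076480) + 15724/13021 = 219/13456 + 15724/13021 = 7394267/6041744 ≈ 1.2239)
17184 + g = 17184 + 7394267/6041744 = 103828723163/6041744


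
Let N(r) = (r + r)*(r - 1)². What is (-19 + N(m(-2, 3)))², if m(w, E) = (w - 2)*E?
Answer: 16605625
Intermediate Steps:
m(w, E) = E*(-2 + w) (m(w, E) = (-2 + w)*E = E*(-2 + w))
N(r) = 2*r*(-1 + r)² (N(r) = (2*r)*(-1 + r)² = 2*r*(-1 + r)²)
(-19 + N(m(-2, 3)))² = (-19 + 2*(3*(-2 - 2))*(-1 + 3*(-2 - 2))²)² = (-19 + 2*(3*(-4))*(-1 + 3*(-4))²)² = (-19 + 2*(-12)*(-1 - 12)²)² = (-19 + 2*(-12)*(-13)²)² = (-19 + 2*(-12)*169)² = (-19 - 4056)² = (-4075)² = 16605625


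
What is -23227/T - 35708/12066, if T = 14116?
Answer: -392155555/85161828 ≈ -4.6048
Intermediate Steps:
-23227/T - 35708/12066 = -23227/14116 - 35708/12066 = -23227*1/14116 - 35708*1/12066 = -23227/14116 - 17854/6033 = -392155555/85161828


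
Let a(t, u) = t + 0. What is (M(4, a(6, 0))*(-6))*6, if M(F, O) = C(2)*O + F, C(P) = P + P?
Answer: -1008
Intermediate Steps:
a(t, u) = t
C(P) = 2*P
M(F, O) = F + 4*O (M(F, O) = (2*2)*O + F = 4*O + F = F + 4*O)
(M(4, a(6, 0))*(-6))*6 = ((4 + 4*6)*(-6))*6 = ((4 + 24)*(-6))*6 = (28*(-6))*6 = -168*6 = -1008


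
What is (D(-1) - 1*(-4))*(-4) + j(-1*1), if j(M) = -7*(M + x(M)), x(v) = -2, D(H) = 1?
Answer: 1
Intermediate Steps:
j(M) = 14 - 7*M (j(M) = -7*(M - 2) = -7*(-2 + M) = 14 - 7*M)
(D(-1) - 1*(-4))*(-4) + j(-1*1) = (1 - 1*(-4))*(-4) + (14 - (-7)) = (1 + 4)*(-4) + (14 - 7*(-1)) = 5*(-4) + (14 + 7) = -20 + 21 = 1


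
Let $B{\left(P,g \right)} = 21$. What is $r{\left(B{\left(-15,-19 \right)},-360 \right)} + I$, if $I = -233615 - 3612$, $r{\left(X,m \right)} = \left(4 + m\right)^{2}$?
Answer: $-110491$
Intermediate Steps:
$I = -237227$
$r{\left(B{\left(-15,-19 \right)},-360 \right)} + I = \left(4 - 360\right)^{2} - 237227 = \left(-356\right)^{2} - 237227 = 126736 - 237227 = -110491$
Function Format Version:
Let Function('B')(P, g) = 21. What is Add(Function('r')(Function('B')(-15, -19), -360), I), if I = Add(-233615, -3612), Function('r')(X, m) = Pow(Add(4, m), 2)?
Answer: -110491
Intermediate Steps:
I = -237227
Add(Function('r')(Function('B')(-15, -19), -360), I) = Add(Pow(Add(4, -360), 2), -237227) = Add(Pow(-356, 2), -237227) = Add(126736, -237227) = -110491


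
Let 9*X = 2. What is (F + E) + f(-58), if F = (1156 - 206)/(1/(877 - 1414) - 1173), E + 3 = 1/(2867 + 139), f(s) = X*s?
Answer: -15809130161/946742706 ≈ -16.698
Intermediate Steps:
X = 2/9 (X = (⅑)*2 = 2/9 ≈ 0.22222)
f(s) = 2*s/9
E = -9017/3006 (E = -3 + 1/(2867 + 139) = -3 + 1/3006 = -9017/3006 ≈ -2.9997)
F = -255075/314951 (F = 950/(1/(-537) - 1173) = 950/(-1/537 - 1173) = 950/(-629902/537) = 950*(-537/629902) = -255075/314951 ≈ -0.80989)
(F + E) + f(-58) = (-255075/314951 - 9017/3006) + (2/9)*(-58) = -3606668617/946742706 - 116/9 = -15809130161/946742706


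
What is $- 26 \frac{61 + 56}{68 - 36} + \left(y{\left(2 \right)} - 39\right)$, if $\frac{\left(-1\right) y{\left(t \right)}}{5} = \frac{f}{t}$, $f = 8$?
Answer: $- \frac{2465}{16} \approx -154.06$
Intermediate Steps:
$y{\left(t \right)} = - \frac{40}{t}$ ($y{\left(t \right)} = - 5 \frac{8}{t} = - \frac{40}{t}$)
$- 26 \frac{61 + 56}{68 - 36} + \left(y{\left(2 \right)} - 39\right) = - 26 \frac{61 + 56}{68 - 36} - \left(39 + \frac{40}{2}\right) = - 26 \cdot \frac{117}{32} - 59 = - 26 \cdot 117 \cdot \frac{1}{32} - 59 = \left(-26\right) \frac{117}{32} - 59 = - \frac{1521}{16} - 59 = - \frac{2465}{16}$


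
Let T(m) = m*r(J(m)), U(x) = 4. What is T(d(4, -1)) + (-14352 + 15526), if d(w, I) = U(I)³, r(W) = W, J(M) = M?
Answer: 5270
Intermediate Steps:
d(w, I) = 64 (d(w, I) = 4³ = 64)
T(m) = m² (T(m) = m*m = m²)
T(d(4, -1)) + (-14352 + 15526) = 64² + (-14352 + 15526) = 4096 + 1174 = 5270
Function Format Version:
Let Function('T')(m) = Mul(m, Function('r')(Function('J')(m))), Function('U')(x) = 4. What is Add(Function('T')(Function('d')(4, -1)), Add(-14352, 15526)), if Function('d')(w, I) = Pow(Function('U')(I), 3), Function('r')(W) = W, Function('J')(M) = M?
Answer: 5270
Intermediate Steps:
Function('d')(w, I) = 64 (Function('d')(w, I) = Pow(4, 3) = 64)
Function('T')(m) = Pow(m, 2) (Function('T')(m) = Mul(m, m) = Pow(m, 2))
Add(Function('T')(Function('d')(4, -1)), Add(-14352, 15526)) = Add(Pow(64, 2), Add(-14352, 15526)) = Add(4096, 1174) = 5270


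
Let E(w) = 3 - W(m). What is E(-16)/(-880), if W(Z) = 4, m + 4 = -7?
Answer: 1/880 ≈ 0.0011364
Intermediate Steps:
m = -11 (m = -4 - 7 = -11)
E(w) = -1 (E(w) = 3 - 1*4 = 3 - 4 = -1)
E(-16)/(-880) = -1/(-880) = -1*(-1/880) = 1/880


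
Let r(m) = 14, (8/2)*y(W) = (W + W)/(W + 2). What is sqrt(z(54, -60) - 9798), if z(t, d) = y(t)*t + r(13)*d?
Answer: 3*I*sqrt(231105)/14 ≈ 103.01*I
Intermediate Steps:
y(W) = W/(2*(2 + W)) (y(W) = ((W + W)/(W + 2))/4 = ((2*W)/(2 + W))/4 = (2*W/(2 + W))/4 = W/(2*(2 + W)))
z(t, d) = 14*d + t**2/(2*(2 + t)) (z(t, d) = (t/(2*(2 + t)))*t + 14*d = t**2/(2*(2 + t)) + 14*d = 14*d + t**2/(2*(2 + t)))
sqrt(z(54, -60) - 9798) = sqrt((54**2 + 28*(-60)*(2 + 54))/(2*(2 + 54)) - 9798) = sqrt((1/2)*(2916 + 28*(-60)*56)/56 - 9798) = sqrt((1/2)*(1/56)*(2916 - 94080) - 9798) = sqrt((1/2)*(1/56)*(-91164) - 9798) = sqrt(-22791/28 - 9798) = sqrt(-297135/28) = 3*I*sqrt(231105)/14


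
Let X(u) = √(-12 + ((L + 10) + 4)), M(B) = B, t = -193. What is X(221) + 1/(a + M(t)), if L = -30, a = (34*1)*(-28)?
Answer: -1/1145 + 2*I*√7 ≈ -0.00087336 + 5.2915*I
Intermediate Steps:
a = -952 (a = 34*(-28) = -952)
X(u) = 2*I*√7 (X(u) = √(-12 + ((-30 + 10) + 4)) = √(-12 + (-20 + 4)) = √(-12 - 16) = √(-28) = 2*I*√7)
X(221) + 1/(a + M(t)) = 2*I*√7 + 1/(-952 - 193) = 2*I*√7 + 1/(-1145) = 2*I*√7 - 1/1145 = -1/1145 + 2*I*√7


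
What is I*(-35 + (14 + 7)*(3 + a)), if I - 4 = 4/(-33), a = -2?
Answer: -1792/33 ≈ -54.303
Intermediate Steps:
I = 128/33 (I = 4 + 4/(-33) = 4 + 4*(-1/33) = 4 - 4/33 = 128/33 ≈ 3.8788)
I*(-35 + (14 + 7)*(3 + a)) = 128*(-35 + (14 + 7)*(3 - 2))/33 = 128*(-35 + 21*1)/33 = 128*(-35 + 21)/33 = (128/33)*(-14) = -1792/33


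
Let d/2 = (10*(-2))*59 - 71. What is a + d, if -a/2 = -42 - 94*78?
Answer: 12246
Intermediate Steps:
a = 14748 (a = -2*(-42 - 94*78) = -2*(-42 - 7332) = -2*(-7374) = 14748)
d = -2502 (d = 2*((10*(-2))*59 - 71) = 2*(-20*59 - 71) = 2*(-1180 - 71) = 2*(-1251) = -2502)
a + d = 14748 - 2502 = 12246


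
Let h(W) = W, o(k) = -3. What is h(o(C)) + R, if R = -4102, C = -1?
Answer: -4105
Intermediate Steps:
h(o(C)) + R = -3 - 4102 = -4105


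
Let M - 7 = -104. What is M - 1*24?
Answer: -121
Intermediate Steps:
M = -97 (M = 7 - 104 = -97)
M - 1*24 = -97 - 1*24 = -97 - 24 = -121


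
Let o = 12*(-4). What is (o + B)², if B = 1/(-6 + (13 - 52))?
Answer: 4669921/2025 ≈ 2306.1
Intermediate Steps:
B = -1/45 (B = 1/(-6 - 39) = 1/(-45) = -1/45 ≈ -0.022222)
o = -48
(o + B)² = (-48 - 1/45)² = (-2161/45)² = 4669921/2025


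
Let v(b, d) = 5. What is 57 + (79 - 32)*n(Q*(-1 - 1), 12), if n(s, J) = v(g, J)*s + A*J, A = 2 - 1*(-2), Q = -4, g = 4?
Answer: 4193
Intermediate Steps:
A = 4 (A = 2 + 2 = 4)
n(s, J) = 4*J + 5*s (n(s, J) = 5*s + 4*J = 4*J + 5*s)
57 + (79 - 32)*n(Q*(-1 - 1), 12) = 57 + (79 - 32)*(4*12 + 5*(-4*(-1 - 1))) = 57 + 47*(48 + 5*(-4*(-2))) = 57 + 47*(48 + 5*8) = 57 + 47*(48 + 40) = 57 + 47*88 = 57 + 4136 = 4193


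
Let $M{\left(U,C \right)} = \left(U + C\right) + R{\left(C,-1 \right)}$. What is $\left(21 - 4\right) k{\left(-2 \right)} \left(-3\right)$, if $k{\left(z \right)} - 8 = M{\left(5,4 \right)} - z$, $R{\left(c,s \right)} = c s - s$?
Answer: $-816$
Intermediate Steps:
$R{\left(c,s \right)} = - s + c s$
$M{\left(U,C \right)} = 1 + U$ ($M{\left(U,C \right)} = \left(U + C\right) - \left(-1 + C\right) = \left(C + U\right) - \left(-1 + C\right) = 1 + U$)
$k{\left(z \right)} = 14 - z$ ($k{\left(z \right)} = 8 - \left(-6 + z\right) = 14 - z$)
$\left(21 - 4\right) k{\left(-2 \right)} \left(-3\right) = \left(21 - 4\right) \left(14 - -2\right) \left(-3\right) = 17 \left(14 + 2\right) \left(-3\right) = 17 \cdot 16 \left(-3\right) = 272 \left(-3\right) = -816$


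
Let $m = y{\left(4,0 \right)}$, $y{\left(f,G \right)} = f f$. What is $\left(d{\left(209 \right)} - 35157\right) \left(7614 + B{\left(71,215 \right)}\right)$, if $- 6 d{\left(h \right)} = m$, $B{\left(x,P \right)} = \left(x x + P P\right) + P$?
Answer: $- \frac{6233281505}{3} \approx -2.0778 \cdot 10^{9}$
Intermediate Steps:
$y{\left(f,G \right)} = f^{2}$
$B{\left(x,P \right)} = P + P^{2} + x^{2}$ ($B{\left(x,P \right)} = \left(x^{2} + P^{2}\right) + P = \left(P^{2} + x^{2}\right) + P = P + P^{2} + x^{2}$)
$m = 16$ ($m = 4^{2} = 16$)
$d{\left(h \right)} = - \frac{8}{3}$ ($d{\left(h \right)} = \left(- \frac{1}{6}\right) 16 = - \frac{8}{3}$)
$\left(d{\left(209 \right)} - 35157\right) \left(7614 + B{\left(71,215 \right)}\right) = \left(- \frac{8}{3} - 35157\right) \left(7614 + \left(215 + 215^{2} + 71^{2}\right)\right) = - \frac{105479 \left(7614 + \left(215 + 46225 + 5041\right)\right)}{3} = - \frac{105479 \left(7614 + 51481\right)}{3} = \left(- \frac{105479}{3}\right) 59095 = - \frac{6233281505}{3}$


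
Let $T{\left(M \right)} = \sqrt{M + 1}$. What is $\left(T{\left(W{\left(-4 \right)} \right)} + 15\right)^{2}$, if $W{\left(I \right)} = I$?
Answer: $\left(15 + i \sqrt{3}\right)^{2} \approx 222.0 + 51.962 i$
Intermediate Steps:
$T{\left(M \right)} = \sqrt{1 + M}$
$\left(T{\left(W{\left(-4 \right)} \right)} + 15\right)^{2} = \left(\sqrt{1 - 4} + 15\right)^{2} = \left(\sqrt{-3} + 15\right)^{2} = \left(i \sqrt{3} + 15\right)^{2} = \left(15 + i \sqrt{3}\right)^{2}$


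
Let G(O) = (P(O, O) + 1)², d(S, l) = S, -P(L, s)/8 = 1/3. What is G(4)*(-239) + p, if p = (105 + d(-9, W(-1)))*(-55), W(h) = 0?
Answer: -53495/9 ≈ -5943.9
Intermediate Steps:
P(L, s) = -8/3
G(O) = 25/9 (G(O) = (-8/3 + 1)² = (-5/3)² = 25/9)
p = -5280 (p = (105 - 9)*(-55) = 96*(-55) = -5280)
G(4)*(-239) + p = (25/9)*(-239) - 5280 = -5975/9 - 5280 = -53495/9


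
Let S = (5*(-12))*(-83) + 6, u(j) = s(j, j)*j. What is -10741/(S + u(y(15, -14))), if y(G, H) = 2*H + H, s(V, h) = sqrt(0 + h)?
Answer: -2975257/1385238 - 75187*I*sqrt(42)/4155714 ≈ -2.1478 - 0.11725*I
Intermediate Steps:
s(V, h) = sqrt(h)
y(G, H) = 3*H
u(j) = j**(3/2) (u(j) = sqrt(j)*j = j**(3/2))
S = 4986 (S = -60*(-83) + 6 = 4980 + 6 = 4986)
-10741/(S + u(y(15, -14))) = -10741/(4986 + (3*(-14))**(3/2)) = -10741/(4986 + (-42)**(3/2)) = -10741/(4986 - 42*I*sqrt(42))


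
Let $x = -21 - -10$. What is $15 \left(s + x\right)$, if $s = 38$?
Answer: $405$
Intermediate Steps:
$x = -11$ ($x = -21 + 10 = -11$)
$15 \left(s + x\right) = 15 \left(38 - 11\right) = 15 \cdot 27 = 405$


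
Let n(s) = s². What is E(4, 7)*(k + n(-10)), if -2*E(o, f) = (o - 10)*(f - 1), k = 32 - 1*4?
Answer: 2304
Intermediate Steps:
k = 28 (k = 32 - 4 = 28)
E(o, f) = -(-1 + f)*(-10 + o)/2 (E(o, f) = -(o - 10)*(f - 1)/2 = -(-10 + o)*(-1 + f)/2 = -(-1 + f)*(-10 + o)/2)
E(4, 7)*(k + n(-10)) = (-5 + (½)*4 + 5*7 - ½*7*4)*(28 + (-10)²) = (-5 + 2 + 35 - 14)*(28 + 100) = 18*128 = 2304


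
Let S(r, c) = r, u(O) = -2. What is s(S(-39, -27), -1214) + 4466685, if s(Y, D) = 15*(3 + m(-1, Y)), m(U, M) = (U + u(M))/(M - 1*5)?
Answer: 196536165/44 ≈ 4.4667e+6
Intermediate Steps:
m(U, M) = (-2 + U)/(-5 + M) (m(U, M) = (U - 2)/(M - 1*5) = (-2 + U)/(M - 5) = (-2 + U)/(-5 + M))
s(Y, D) = 45 - 45/(-5 + Y) (s(Y, D) = 15*(3 + (-2 - 1)/(-5 + Y)) = 15*(3 - 3/(-5 + Y)) = 45 - 45/(-5 + Y))
s(S(-39, -27), -1214) + 4466685 = 45*(-6 - 39)/(-5 - 39) + 4466685 = 45*(-45)/(-44) + 4466685 = 45*(-1/44)*(-45) + 4466685 = 2025/44 + 4466685 = 196536165/44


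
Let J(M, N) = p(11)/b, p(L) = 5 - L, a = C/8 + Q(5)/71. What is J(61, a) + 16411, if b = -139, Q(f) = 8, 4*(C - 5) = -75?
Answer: 2281135/139 ≈ 16411.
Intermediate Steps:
C = -55/4 (C = 5 + (¼)*(-75) = 5 - 75/4 = -55/4 ≈ -13.750)
a = -3649/2272 (a = -55/4/8 + 8/71 = -55/4*⅛ + 8*(1/71) = -55/32 + 8/71 = -3649/2272 ≈ -1.6061)
J(M, N) = 6/139 (J(M, N) = (5 - 1*11)/(-139) = (5 - 11)*(-1/139) = -6*(-1/139) = 6/139)
J(61, a) + 16411 = 6/139 + 16411 = 2281135/139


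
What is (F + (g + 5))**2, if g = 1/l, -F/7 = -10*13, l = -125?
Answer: 13081411876/15625 ≈ 8.3721e+5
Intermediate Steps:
F = 910 (F = -(-70)*13 = -7*(-130) = 910)
g = -1/125 (g = 1/(-125) = -1/125 ≈ -0.0080000)
(F + (g + 5))**2 = (910 + (-1/125 + 5))**2 = (910 + 624/125)**2 = (114374/125)**2 = 13081411876/15625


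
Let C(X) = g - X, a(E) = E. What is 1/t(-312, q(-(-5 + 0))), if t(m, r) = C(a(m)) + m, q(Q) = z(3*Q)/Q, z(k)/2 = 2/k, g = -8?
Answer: -⅛ ≈ -0.12500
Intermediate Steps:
C(X) = -8 - X
z(k) = 4/k (z(k) = 2*(2/k) = 4/k)
q(Q) = 4/(3*Q²) (q(Q) = (4/((3*Q)))/Q = (4*(1/(3*Q)))/Q = (4/(3*Q))/Q = 4/(3*Q²))
t(m, r) = -8 (t(m, r) = (-8 - m) + m = -8)
1/t(-312, q(-(-5 + 0))) = 1/(-8) = -⅛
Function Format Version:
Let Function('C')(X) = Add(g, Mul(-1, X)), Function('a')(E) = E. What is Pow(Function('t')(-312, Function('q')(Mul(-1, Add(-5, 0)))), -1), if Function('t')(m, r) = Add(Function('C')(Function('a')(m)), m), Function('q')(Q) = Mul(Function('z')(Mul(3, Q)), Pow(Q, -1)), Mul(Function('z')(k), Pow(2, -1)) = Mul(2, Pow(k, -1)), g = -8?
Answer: Rational(-1, 8) ≈ -0.12500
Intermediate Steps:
Function('C')(X) = Add(-8, Mul(-1, X))
Function('z')(k) = Mul(4, Pow(k, -1)) (Function('z')(k) = Mul(2, Mul(2, Pow(k, -1))) = Mul(4, Pow(k, -1)))
Function('q')(Q) = Mul(Rational(4, 3), Pow(Q, -2)) (Function('q')(Q) = Mul(Mul(4, Pow(Mul(3, Q), -1)), Pow(Q, -1)) = Mul(Mul(4, Mul(Rational(1, 3), Pow(Q, -1))), Pow(Q, -1)) = Mul(Mul(Rational(4, 3), Pow(Q, -1)), Pow(Q, -1)) = Mul(Rational(4, 3), Pow(Q, -2)))
Function('t')(m, r) = -8 (Function('t')(m, r) = Add(Add(-8, Mul(-1, m)), m) = -8)
Pow(Function('t')(-312, Function('q')(Mul(-1, Add(-5, 0)))), -1) = Pow(-8, -1) = Rational(-1, 8)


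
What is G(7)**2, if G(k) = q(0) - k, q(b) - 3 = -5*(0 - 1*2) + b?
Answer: 36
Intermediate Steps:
q(b) = 13 + b (q(b) = 3 + (-5*(0 - 1*2) + b) = 3 + (-5*(0 - 2) + b) = 3 + (-5*(-2) + b) = 3 + (10 + b) = 13 + b)
G(k) = 13 - k (G(k) = (13 + 0) - k = 13 - k)
G(7)**2 = (13 - 1*7)**2 = (13 - 7)**2 = 6**2 = 36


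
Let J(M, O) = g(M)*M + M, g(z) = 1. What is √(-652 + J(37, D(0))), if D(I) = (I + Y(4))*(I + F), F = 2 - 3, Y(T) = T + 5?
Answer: 17*I*√2 ≈ 24.042*I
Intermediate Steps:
Y(T) = 5 + T
F = -1
D(I) = (-1 + I)*(9 + I) (D(I) = (I + (5 + 4))*(I - 1) = (I + 9)*(-1 + I) = (9 + I)*(-1 + I) = (-1 + I)*(9 + I))
J(M, O) = 2*M (J(M, O) = 1*M + M = M + M = 2*M)
√(-652 + J(37, D(0))) = √(-652 + 2*37) = √(-652 + 74) = √(-578) = 17*I*√2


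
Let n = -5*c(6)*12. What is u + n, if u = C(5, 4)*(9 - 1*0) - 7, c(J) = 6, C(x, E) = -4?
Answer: -403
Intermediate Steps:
u = -43 (u = -4*(9 - 1*0) - 7 = -4*(9 + 0) - 7 = -4*9 - 7 = -36 - 7 = -43)
n = -360 (n = -5*6*12 = -30*12 = -360)
u + n = -43 - 360 = -403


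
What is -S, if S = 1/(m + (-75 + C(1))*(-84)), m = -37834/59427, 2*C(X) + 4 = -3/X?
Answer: -59427/391823804 ≈ -0.00015167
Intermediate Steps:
C(X) = -2 - 3/(2*X) (C(X) = -2 + (-3/X)/2 = -2 - 3/(2*X))
m = -37834/59427 (m = -37834*1/59427 = -37834/59427 ≈ -0.63665)
S = 59427/391823804 (S = 1/(-37834/59427 + (-75 + (-2 - 3/2/1))*(-84)) = 1/(-37834/59427 + (-75 + (-2 - 3/2*1))*(-84)) = 1/(-37834/59427 + (-75 + (-2 - 3/2))*(-84)) = 1/(-37834/59427 + (-75 - 7/2)*(-84)) = 1/(-37834/59427 - 157/2*(-84)) = 1/(-37834/59427 + 6594) = 1/(391823804/59427) = 59427/391823804 ≈ 0.00015167)
-S = -1*59427/391823804 = -59427/391823804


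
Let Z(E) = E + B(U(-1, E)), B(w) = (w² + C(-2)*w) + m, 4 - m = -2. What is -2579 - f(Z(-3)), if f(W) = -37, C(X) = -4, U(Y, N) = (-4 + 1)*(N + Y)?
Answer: -2542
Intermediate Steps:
U(Y, N) = -3*N - 3*Y (U(Y, N) = -3*(N + Y) = -3*N - 3*Y)
m = 6 (m = 4 - 1*(-2) = 4 + 2 = 6)
B(w) = 6 + w² - 4*w (B(w) = (w² - 4*w) + 6 = 6 + w² - 4*w)
Z(E) = -6 + (3 - 3*E)² + 13*E (Z(E) = E + (6 + (-3*E - 3*(-1))² - 4*(-3*E - 3*(-1))) = E + (6 + (-3*E + 3)² - 4*(-3*E + 3)) = E + (6 + (3 - 3*E)² - 4*(3 - 3*E)) = E + (6 + (3 - 3*E)² + (-12 + 12*E)) = E + (-6 + (3 - 3*E)² + 12*E) = -6 + (3 - 3*E)² + 13*E)
-2579 - f(Z(-3)) = -2579 - 1*(-37) = -2579 + 37 = -2542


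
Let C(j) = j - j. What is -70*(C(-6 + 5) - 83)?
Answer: 5810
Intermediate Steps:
C(j) = 0
-70*(C(-6 + 5) - 83) = -70*(0 - 83) = -70*(-83) = 5810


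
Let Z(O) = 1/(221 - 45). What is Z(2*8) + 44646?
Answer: 7857697/176 ≈ 44646.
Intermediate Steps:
Z(O) = 1/176
Z(2*8) + 44646 = 1/176 + 44646 = 7857697/176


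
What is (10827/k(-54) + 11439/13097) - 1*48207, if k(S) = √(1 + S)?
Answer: -631355640/13097 - 10827*I*√53/53 ≈ -48206.0 - 1487.2*I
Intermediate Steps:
(10827/k(-54) + 11439/13097) - 1*48207 = (10827/(√(1 - 54)) + 11439/13097) - 1*48207 = (10827/(√(-53)) + 11439*(1/13097)) - 48207 = (10827/((I*√53)) + 11439/13097) - 48207 = (10827*(-I*√53/53) + 11439/13097) - 48207 = (-10827*I*√53/53 + 11439/13097) - 48207 = (11439/13097 - 10827*I*√53/53) - 48207 = -631355640/13097 - 10827*I*√53/53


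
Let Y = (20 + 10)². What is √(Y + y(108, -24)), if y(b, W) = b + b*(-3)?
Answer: 6*√19 ≈ 26.153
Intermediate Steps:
y(b, W) = -2*b (y(b, W) = b - 3*b = -2*b)
Y = 900 (Y = 30² = 900)
√(Y + y(108, -24)) = √(900 - 2*108) = √(900 - 216) = √684 = 6*√19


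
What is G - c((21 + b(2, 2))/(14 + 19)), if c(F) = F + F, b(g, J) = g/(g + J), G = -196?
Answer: -6511/33 ≈ -197.30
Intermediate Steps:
b(g, J) = g/(J + g)
c(F) = 2*F
G - c((21 + b(2, 2))/(14 + 19)) = -196 - 2*(21 + 2/(2 + 2))/(14 + 19) = -196 - 2*(21 + 2/4)/33 = -196 - 2*(21 + 2*(¼))*(1/33) = -196 - 2*(21 + ½)*(1/33) = -196 - 2*(43/2)*(1/33) = -196 - 2*43/66 = -196 - 1*43/33 = -196 - 43/33 = -6511/33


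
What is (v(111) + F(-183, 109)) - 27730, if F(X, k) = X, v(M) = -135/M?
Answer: -1032826/37 ≈ -27914.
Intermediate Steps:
(v(111) + F(-183, 109)) - 27730 = (-135/111 - 183) - 27730 = (-135*1/111 - 183) - 27730 = (-45/37 - 183) - 27730 = -6816/37 - 27730 = -1032826/37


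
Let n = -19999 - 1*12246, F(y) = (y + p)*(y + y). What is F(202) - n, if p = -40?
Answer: 97693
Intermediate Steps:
F(y) = 2*y*(-40 + y) (F(y) = (y - 40)*(y + y) = (-40 + y)*(2*y) = 2*y*(-40 + y))
n = -32245 (n = -19999 - 12246 = -32245)
F(202) - n = 2*202*(-40 + 202) - 1*(-32245) = 2*202*162 + 32245 = 65448 + 32245 = 97693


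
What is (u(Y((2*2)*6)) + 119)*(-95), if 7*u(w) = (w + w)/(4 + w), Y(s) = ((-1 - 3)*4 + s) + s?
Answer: -713735/63 ≈ -11329.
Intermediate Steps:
Y(s) = -16 + 2*s (Y(s) = (-4*4 + s) + s = (-16 + s) + s = -16 + 2*s)
u(w) = 2*w/(7*(4 + w)) (u(w) = ((w + w)/(4 + w))/7 = ((2*w)/(4 + w))/7 = (2*w/(4 + w))/7 = 2*w/(7*(4 + w)))
(u(Y((2*2)*6)) + 119)*(-95) = (2*(-16 + 2*((2*2)*6))/(7*(4 + (-16 + 2*((2*2)*6)))) + 119)*(-95) = (2*(-16 + 2*(4*6))/(7*(4 + (-16 + 2*(4*6)))) + 119)*(-95) = (2*(-16 + 2*24)/(7*(4 + (-16 + 2*24))) + 119)*(-95) = (2*(-16 + 48)/(7*(4 + (-16 + 48))) + 119)*(-95) = ((2/7)*32/(4 + 32) + 119)*(-95) = ((2/7)*32/36 + 119)*(-95) = ((2/7)*32*(1/36) + 119)*(-95) = (16/63 + 119)*(-95) = (7513/63)*(-95) = -713735/63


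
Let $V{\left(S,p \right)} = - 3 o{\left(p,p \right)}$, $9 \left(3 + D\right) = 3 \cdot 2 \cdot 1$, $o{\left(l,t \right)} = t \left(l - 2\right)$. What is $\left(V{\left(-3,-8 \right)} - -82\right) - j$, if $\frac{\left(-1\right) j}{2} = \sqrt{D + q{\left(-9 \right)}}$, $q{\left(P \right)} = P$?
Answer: $-158 + \frac{2 i \sqrt{102}}{3} \approx -158.0 + 6.733 i$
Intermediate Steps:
$o{\left(l,t \right)} = t \left(-2 + l\right)$ ($o{\left(l,t \right)} = t \left(l - 2\right) = t \left(-2 + l\right)$)
$D = - \frac{7}{3}$ ($D = -3 + \frac{3 \cdot 2 \cdot 1}{9} = -3 + \frac{6 \cdot 1}{9} = -3 + \frac{1}{9} \cdot 6 = -3 + \frac{2}{3} = - \frac{7}{3} \approx -2.3333$)
$V{\left(S,p \right)} = - 3 p \left(-2 + p\right)$
$j = - \frac{2 i \sqrt{102}}{3}$ ($j = - 2 \sqrt{- \frac{7}{3} - 9} = - 2 \sqrt{- \frac{34}{3}} = - 2 \frac{i \sqrt{102}}{3} = - \frac{2 i \sqrt{102}}{3} \approx - 6.733 i$)
$\left(V{\left(-3,-8 \right)} - -82\right) - j = \left(3 \left(-8\right) \left(2 - -8\right) - -82\right) - - \frac{2 i \sqrt{102}}{3} = \left(3 \left(-8\right) \left(2 + 8\right) + 82\right) + \frac{2 i \sqrt{102}}{3} = \left(3 \left(-8\right) 10 + 82\right) + \frac{2 i \sqrt{102}}{3} = \left(-240 + 82\right) + \frac{2 i \sqrt{102}}{3} = -158 + \frac{2 i \sqrt{102}}{3}$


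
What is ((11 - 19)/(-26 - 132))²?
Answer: 16/6241 ≈ 0.0025637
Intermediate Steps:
((11 - 19)/(-26 - 132))² = (-8/(-158))² = (-8*(-1/158))² = (4/79)² = 16/6241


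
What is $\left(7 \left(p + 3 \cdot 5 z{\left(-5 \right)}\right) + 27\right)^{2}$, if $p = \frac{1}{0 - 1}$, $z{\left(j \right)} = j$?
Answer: $255025$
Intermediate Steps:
$p = -1$ ($p = \frac{1}{-1} = -1$)
$\left(7 \left(p + 3 \cdot 5 z{\left(-5 \right)}\right) + 27\right)^{2} = \left(7 \left(-1 + 3 \cdot 5 \left(-5\right)\right) + 27\right)^{2} = \left(7 \left(-1 + 15 \left(-5\right)\right) + 27\right)^{2} = \left(7 \left(-1 - 75\right) + 27\right)^{2} = \left(7 \left(-76\right) + 27\right)^{2} = \left(-532 + 27\right)^{2} = \left(-505\right)^{2} = 255025$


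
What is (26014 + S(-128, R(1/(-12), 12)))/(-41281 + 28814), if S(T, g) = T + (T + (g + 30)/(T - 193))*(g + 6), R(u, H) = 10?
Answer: -588566/307839 ≈ -1.9119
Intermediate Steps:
S(T, g) = T + (6 + g)*(T + (30 + g)/(-193 + T)) (S(T, g) = T + (T + (30 + g)/(-193 + T))*(6 + g) = T + (6 + g)*(T + (30 + g)/(-193 + T)))
(26014 + S(-128, R(1/(-12), 12)))/(-41281 + 28814) = (26014 + (180 + 10**2 - 1351*(-128) + 7*(-128)**2 + 36*10 + 10*(-128)**2 - 193*(-128)*10)/(-193 - 128))/(-41281 + 28814) = (26014 + (180 + 100 + 172928 + 7*16384 + 360 + 10*16384 + 247040)/(-321))/(-12467) = (26014 - (180 + 100 + 172928 + 114688 + 360 + 163840 + 247040)/321)*(-1/12467) = (26014 - 1/321*699136)*(-1/12467) = (26014 - 699136/321)*(-1/12467) = (7651358/321)*(-1/12467) = -588566/307839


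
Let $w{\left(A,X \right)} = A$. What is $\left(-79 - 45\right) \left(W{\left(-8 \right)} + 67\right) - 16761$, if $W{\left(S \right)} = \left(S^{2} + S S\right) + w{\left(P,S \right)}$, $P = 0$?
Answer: $-40941$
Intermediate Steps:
$W{\left(S \right)} = 2 S^{2}$ ($W{\left(S \right)} = \left(S^{2} + S S\right) + 0 = \left(S^{2} + S^{2}\right) + 0 = 2 S^{2} + 0 = 2 S^{2}$)
$\left(-79 - 45\right) \left(W{\left(-8 \right)} + 67\right) - 16761 = \left(-79 - 45\right) \left(2 \left(-8\right)^{2} + 67\right) - 16761 = - 124 \left(2 \cdot 64 + 67\right) - 16761 = - 124 \left(128 + 67\right) - 16761 = \left(-124\right) 195 - 16761 = -24180 - 16761 = -40941$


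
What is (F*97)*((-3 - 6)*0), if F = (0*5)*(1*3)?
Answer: 0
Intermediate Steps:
F = 0 (F = 0*3 = 0)
(F*97)*((-3 - 6)*0) = (0*97)*((-3 - 6)*0) = 0*(-9*0) = 0*0 = 0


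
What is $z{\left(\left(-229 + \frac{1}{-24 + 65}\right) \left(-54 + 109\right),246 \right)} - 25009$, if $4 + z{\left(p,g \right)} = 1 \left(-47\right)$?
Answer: $-25060$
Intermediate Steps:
$z{\left(p,g \right)} = -51$ ($z{\left(p,g \right)} = -4 + 1 \left(-47\right) = -4 - 47 = -51$)
$z{\left(\left(-229 + \frac{1}{-24 + 65}\right) \left(-54 + 109\right),246 \right)} - 25009 = -51 - 25009 = -25060$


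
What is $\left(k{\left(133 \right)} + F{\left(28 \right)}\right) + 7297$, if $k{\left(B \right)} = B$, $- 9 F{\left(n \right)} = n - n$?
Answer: $7430$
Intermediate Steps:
$F{\left(n \right)} = 0$ ($F{\left(n \right)} = - \frac{n - n}{9} = \left(- \frac{1}{9}\right) 0 = 0$)
$\left(k{\left(133 \right)} + F{\left(28 \right)}\right) + 7297 = \left(133 + 0\right) + 7297 = 133 + 7297 = 7430$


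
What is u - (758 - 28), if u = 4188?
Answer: 3458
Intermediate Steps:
u - (758 - 28) = 4188 - (758 - 28) = 4188 - 1*730 = 4188 - 730 = 3458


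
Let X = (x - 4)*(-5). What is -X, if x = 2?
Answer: -10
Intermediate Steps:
X = 10 (X = (2 - 4)*(-5) = -2*(-5) = 10)
-X = -1*10 = -10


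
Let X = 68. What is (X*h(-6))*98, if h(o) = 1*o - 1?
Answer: -46648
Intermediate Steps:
h(o) = -1 + o (h(o) = o - 1 = -1 + o)
(X*h(-6))*98 = (68*(-1 - 6))*98 = (68*(-7))*98 = -476*98 = -46648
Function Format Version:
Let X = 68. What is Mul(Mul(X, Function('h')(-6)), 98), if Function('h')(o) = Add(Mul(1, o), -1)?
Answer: -46648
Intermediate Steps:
Function('h')(o) = Add(-1, o) (Function('h')(o) = Add(o, -1) = Add(-1, o))
Mul(Mul(X, Function('h')(-6)), 98) = Mul(Mul(68, Add(-1, -6)), 98) = Mul(Mul(68, -7), 98) = Mul(-476, 98) = -46648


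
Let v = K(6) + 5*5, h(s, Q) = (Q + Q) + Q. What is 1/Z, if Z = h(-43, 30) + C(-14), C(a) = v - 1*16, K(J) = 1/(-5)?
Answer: 5/494 ≈ 0.010121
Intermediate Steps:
K(J) = -⅕
h(s, Q) = 3*Q (h(s, Q) = 2*Q + Q = 3*Q)
v = 124/5 (v = -⅕ + 5*5 = -⅕ + 25 = 124/5 ≈ 24.800)
C(a) = 44/5 (C(a) = 124/5 - 1*16 = 124/5 - 16 = 44/5)
Z = 494/5 (Z = 3*30 + 44/5 = 90 + 44/5 = 494/5 ≈ 98.800)
1/Z = 1/(494/5) = 5/494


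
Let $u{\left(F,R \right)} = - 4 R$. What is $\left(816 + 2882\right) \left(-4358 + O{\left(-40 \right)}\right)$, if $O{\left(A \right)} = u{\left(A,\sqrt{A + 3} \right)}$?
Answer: $-16115884 - 14792 i \sqrt{37} \approx -1.6116 \cdot 10^{7} - 89976.0 i$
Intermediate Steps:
$O{\left(A \right)} = - 4 \sqrt{3 + A}$ ($O{\left(A \right)} = - 4 \sqrt{A + 3} = - 4 \sqrt{3 + A}$)
$\left(816 + 2882\right) \left(-4358 + O{\left(-40 \right)}\right) = \left(816 + 2882\right) \left(-4358 - 4 \sqrt{3 - 40}\right) = 3698 \left(-4358 - 4 \sqrt{-37}\right) = 3698 \left(-4358 - 4 i \sqrt{37}\right) = -16115884 - 14792 i \sqrt{37}$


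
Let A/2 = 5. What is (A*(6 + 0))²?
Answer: 3600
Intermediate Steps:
A = 10 (A = 2*5 = 10)
(A*(6 + 0))² = (10*(6 + 0))² = (10*6)² = 60² = 3600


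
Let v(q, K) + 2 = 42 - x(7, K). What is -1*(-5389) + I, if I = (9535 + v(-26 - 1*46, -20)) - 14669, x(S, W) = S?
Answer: 288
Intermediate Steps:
v(q, K) = 33 (v(q, K) = -2 + (42 - 1*7) = -2 + (42 - 7) = -2 + 35 = 33)
I = -5101 (I = (9535 + 33) - 14669 = 9568 - 14669 = -5101)
-1*(-5389) + I = -1*(-5389) - 5101 = 5389 - 5101 = 288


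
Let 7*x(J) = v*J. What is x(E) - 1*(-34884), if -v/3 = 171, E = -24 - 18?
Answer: 37962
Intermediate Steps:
E = -42
v = -513 (v = -3*171 = -513)
x(J) = -513*J/7 (x(J) = (-513*J)/7 = -513*J/7)
x(E) - 1*(-34884) = -513/7*(-42) - 1*(-34884) = 3078 + 34884 = 37962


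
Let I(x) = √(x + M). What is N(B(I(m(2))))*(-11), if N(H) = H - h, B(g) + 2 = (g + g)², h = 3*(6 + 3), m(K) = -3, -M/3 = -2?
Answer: 187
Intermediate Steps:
M = 6 (M = -3*(-2) = 6)
I(x) = √(6 + x) (I(x) = √(x + 6) = √(6 + x))
h = 27 (h = 3*9 = 27)
B(g) = -2 + 4*g² (B(g) = -2 + (g + g)² = -2 + (2*g)² = -2 + 4*g²)
N(H) = -27 + H (N(H) = H - 1*27 = H - 27 = -27 + H)
N(B(I(m(2))))*(-11) = (-27 + (-2 + 4*(√(6 - 3))²))*(-11) = (-27 + (-2 + 4*(√3)²))*(-11) = (-27 + (-2 + 4*3))*(-11) = (-27 + (-2 + 12))*(-11) = (-27 + 10)*(-11) = -17*(-11) = 187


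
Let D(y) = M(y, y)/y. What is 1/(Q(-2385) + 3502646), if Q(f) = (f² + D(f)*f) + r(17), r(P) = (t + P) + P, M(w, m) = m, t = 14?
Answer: 1/9188534 ≈ 1.0883e-7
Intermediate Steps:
r(P) = 14 + 2*P (r(P) = (14 + P) + P = 14 + 2*P)
D(y) = 1 (D(y) = y/y = 1)
Q(f) = 48 + f + f² (Q(f) = (f² + 1*f) + (14 + 2*17) = (f² + f) + (14 + 34) = (f + f²) + 48 = 48 + f + f²)
1/(Q(-2385) + 3502646) = 1/((48 - 2385 + (-2385)²) + 3502646) = 1/((48 - 2385 + 5688225) + 3502646) = 1/(5685888 + 3502646) = 1/9188534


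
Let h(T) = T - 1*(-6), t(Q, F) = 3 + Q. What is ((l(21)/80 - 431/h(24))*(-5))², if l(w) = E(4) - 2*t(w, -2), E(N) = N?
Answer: 801025/144 ≈ 5562.7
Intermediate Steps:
h(T) = 6 + T (h(T) = T + 6 = 6 + T)
l(w) = -2 - 2*w (l(w) = 4 - 2*(3 + w) = 4 + (-6 - 2*w) = -2 - 2*w)
((l(21)/80 - 431/h(24))*(-5))² = (((-2 - 2*21)/80 - 431/(6 + 24))*(-5))² = (((-2 - 42)*(1/80) - 431/30)*(-5))² = ((-44*1/80 - 431*1/30)*(-5))² = ((-11/20 - 431/30)*(-5))² = (-179/12*(-5))² = (895/12)² = 801025/144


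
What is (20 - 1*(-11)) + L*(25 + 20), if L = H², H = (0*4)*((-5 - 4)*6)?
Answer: 31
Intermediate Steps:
H = 0 (H = 0*(-9*6) = 0*(-54) = 0)
L = 0 (L = 0² = 0)
(20 - 1*(-11)) + L*(25 + 20) = (20 - 1*(-11)) + 0*(25 + 20) = (20 + 11) + 0*45 = 31 + 0 = 31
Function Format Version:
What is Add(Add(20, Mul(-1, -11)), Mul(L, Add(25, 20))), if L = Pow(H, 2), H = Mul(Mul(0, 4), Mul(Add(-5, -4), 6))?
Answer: 31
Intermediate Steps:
H = 0 (H = Mul(0, Mul(-9, 6)) = Mul(0, -54) = 0)
L = 0 (L = Pow(0, 2) = 0)
Add(Add(20, Mul(-1, -11)), Mul(L, Add(25, 20))) = Add(Add(20, Mul(-1, -11)), Mul(0, Add(25, 20))) = Add(Add(20, 11), Mul(0, 45)) = Add(31, 0) = 31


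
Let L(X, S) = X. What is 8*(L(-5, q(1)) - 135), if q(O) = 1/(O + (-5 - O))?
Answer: -1120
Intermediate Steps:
q(O) = -⅕ (q(O) = 1/(-5) = -⅕)
8*(L(-5, q(1)) - 135) = 8*(-5 - 135) = 8*(-140) = -1120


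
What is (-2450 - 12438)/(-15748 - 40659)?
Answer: 14888/56407 ≈ 0.26394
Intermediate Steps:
(-2450 - 12438)/(-15748 - 40659) = -14888/(-56407) = -14888*(-1/56407) = 14888/56407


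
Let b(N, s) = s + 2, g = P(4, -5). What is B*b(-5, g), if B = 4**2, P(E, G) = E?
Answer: 96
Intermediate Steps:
g = 4
b(N, s) = 2 + s
B = 16
B*b(-5, g) = 16*(2 + 4) = 16*6 = 96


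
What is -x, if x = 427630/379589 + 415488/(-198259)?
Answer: 10419025466/10750990793 ≈ 0.96912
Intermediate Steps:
x = -10419025466/10750990793 (x = 427630*(1/379589) + 415488*(-1/198259) = 61090/54227 - 415488/198259 = -10419025466/10750990793 ≈ -0.96912)
-x = -1*(-10419025466/10750990793) = 10419025466/10750990793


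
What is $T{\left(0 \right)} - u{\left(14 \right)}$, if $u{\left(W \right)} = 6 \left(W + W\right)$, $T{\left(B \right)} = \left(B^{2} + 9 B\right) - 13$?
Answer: $-181$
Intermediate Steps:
$T{\left(B \right)} = -13 + B^{2} + 9 B$
$u{\left(W \right)} = 12 W$ ($u{\left(W \right)} = 6 \cdot 2 W = 12 W$)
$T{\left(0 \right)} - u{\left(14 \right)} = \left(-13 + 0^{2} + 9 \cdot 0\right) - 12 \cdot 14 = \left(-13 + 0 + 0\right) - 168 = -13 - 168 = -181$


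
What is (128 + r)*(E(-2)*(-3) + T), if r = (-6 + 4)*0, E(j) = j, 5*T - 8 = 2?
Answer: 1024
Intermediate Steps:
T = 2 (T = 8/5 + (⅕)*2 = 8/5 + ⅖ = 2)
r = 0 (r = -2*0 = 0)
(128 + r)*(E(-2)*(-3) + T) = (128 + 0)*(-2*(-3) + 2) = 128*(6 + 2) = 128*8 = 1024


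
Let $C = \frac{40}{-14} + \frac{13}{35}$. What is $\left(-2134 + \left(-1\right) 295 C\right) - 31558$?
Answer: $- \frac{230711}{7} \approx -32959.0$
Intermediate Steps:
$C = - \frac{87}{35}$ ($C = 40 \left(- \frac{1}{14}\right) + 13 \cdot \frac{1}{35} = - \frac{20}{7} + \frac{13}{35} = - \frac{87}{35} \approx -2.4857$)
$\left(-2134 + \left(-1\right) 295 C\right) - 31558 = \left(-2134 + \left(-1\right) 295 \left(- \frac{87}{35}\right)\right) - 31558 = \left(-2134 - - \frac{5133}{7}\right) - 31558 = \left(-2134 + \frac{5133}{7}\right) - 31558 = - \frac{9805}{7} - 31558 = - \frac{230711}{7}$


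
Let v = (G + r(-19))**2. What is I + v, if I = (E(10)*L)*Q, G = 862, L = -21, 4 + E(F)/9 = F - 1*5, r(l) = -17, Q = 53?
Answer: 704008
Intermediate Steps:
E(F) = -81 + 9*F (E(F) = -36 + 9*(F - 1*5) = -36 + 9*(F - 5) = -36 + 9*(-5 + F) = -36 + (-45 + 9*F) = -81 + 9*F)
I = -10017 (I = ((-81 + 9*10)*(-21))*53 = ((-81 + 90)*(-21))*53 = (9*(-21))*53 = -189*53 = -10017)
v = 714025 (v = (862 - 17)**2 = 845**2 = 714025)
I + v = -10017 + 714025 = 704008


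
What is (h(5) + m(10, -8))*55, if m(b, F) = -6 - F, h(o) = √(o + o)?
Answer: 110 + 55*√10 ≈ 283.93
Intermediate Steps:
h(o) = √2*√o (h(o) = √(2*o) = √2*√o)
(h(5) + m(10, -8))*55 = (√2*√5 + (-6 - 1*(-8)))*55 = (√10 + (-6 + 8))*55 = (√10 + 2)*55 = (2 + √10)*55 = 110 + 55*√10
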